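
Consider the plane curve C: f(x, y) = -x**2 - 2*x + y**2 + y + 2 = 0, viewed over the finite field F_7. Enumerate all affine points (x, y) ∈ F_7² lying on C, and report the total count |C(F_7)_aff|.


Affine F_7-points: {(0, 3), (2, 2), (2, 4), (3, 2), (3, 4), (5, 3)}; count = 6.

For each of the 49 pairs (x, y) ∈ F_7², evaluate f(x, y) mod 7. Record the zeros.
  x = 0: [0↦2, 1↦4, 2↦1, 3↦0, 4↦1, 5↦4, 6↦2]  zeros at y ∈ {3}
  x = 1: [0↦6, 1↦1, 2↦5, 3↦4, 4↦5, 5↦1, 6↦6]  zeros at y ∈ ∅
  x = 2: [0↦1, 1↦3, 2↦0, 3↦6, 4↦0, 5↦3, 6↦1]  zeros at y ∈ {2, 4}
  x = 3: [0↦1, 1↦3, 2↦0, 3↦6, 4↦0, 5↦3, 6↦1]  zeros at y ∈ {2, 4}
  x = 4: [0↦6, 1↦1, 2↦5, 3↦4, 4↦5, 5↦1, 6↦6]  zeros at y ∈ ∅
  x = 5: [0↦2, 1↦4, 2↦1, 3↦0, 4↦1, 5↦4, 6↦2]  zeros at y ∈ {3}
  x = 6: [0↦3, 1↦5, 2↦2, 3↦1, 4↦2, 5↦5, 6↦3]  zeros at y ∈ ∅
Collecting zeros: affine points = {(0, 3), (2, 2), (2, 4), (3, 2), (3, 4), (5, 3)}.
Total count |C(F_7)_aff| = 6.


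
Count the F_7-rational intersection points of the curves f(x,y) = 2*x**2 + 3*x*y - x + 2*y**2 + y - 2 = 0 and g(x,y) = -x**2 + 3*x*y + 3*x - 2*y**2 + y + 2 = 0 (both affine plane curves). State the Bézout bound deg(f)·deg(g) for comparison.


Common zeros: ∅; count = 0; Bézout bound = 4.

deg(f) = 2, deg(g) = 2, so Bézout bound = 4.
Scan x ∈ F_7. For each x, list the y ∈ F_7 with f(x, y) ≡ 0 and those with g(x, y) ≡ 0 (mod 7); the common zeros in that column are the intersection.
  x = 0: f ≡ 0 at y ∈ ∅; g ≡ 0 at y ∈ ∅; common: ∅.
  x = 1: f ≡ 0 at y ∈ ∅; g ≡ 0 at y ∈ ∅; common: ∅.
  x = 2: f ≡ 0 at y ∈ ∅; g ≡ 0 at y ∈ {3, 4}; common: ∅.
  x = 3: f ≡ 0 at y ∈ ∅; g ≡ 0 at y ∈ {2, 3}; common: ∅.
  x = 4: f ≡ 0 at y ∈ ∅; g ≡ 0 at y ∈ ∅; common: ∅.
  x = 5: f ≡ 0 at y ∈ ∅; g ≡ 0 at y ∈ ∅; common: ∅.
  x = 6: f ≡ 0 at y ∈ ∅; g ≡ 0 at y ∈ {2, 4}; common: ∅.
Collecting: common zeros = ∅, so the count is 0.
Comparison with the Bézout bound: 0 ≤ 4 = deg(f)·deg(g), as expected for curves with no common component (the affine F_7-count falls short of the bound because intersections may lie at infinity, over extension fields, or carry multiplicity).


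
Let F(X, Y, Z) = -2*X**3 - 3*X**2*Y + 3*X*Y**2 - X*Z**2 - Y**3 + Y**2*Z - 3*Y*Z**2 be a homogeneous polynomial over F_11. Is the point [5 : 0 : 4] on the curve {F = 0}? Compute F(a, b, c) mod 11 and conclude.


F(5,0,4) ≡ 0 (mod 11); P is on the curve.

Evaluate F(5, 0, 4) term-by-term (mod 11).
  -2*X**3 ↦ -2·125·1·1 = -250
  -3*X**2*Y ↦ -3·25·0·1 = 0
  3*X*Y**2 ↦ 3·5·0·1 = 0
  -X*Z**2 ↦ -1·5·1·16 = -80
  -Y**3 ↦ -1·1·0·1 = 0
  Y**2*Z ↦ 1·1·0·4 = 0
  -3*Y*Z**2 ↦ -3·1·0·16 = 0
Sum: F(5, 0, 4) = (-250) + (0) + (0) + (-80) + (0) + (0) + (0) = -330.
Reducing mod 11: -330 ≡ 0 (mod 11).
Since F(a, b, c) ≡ 0 (mod 11), P lies on the curve.


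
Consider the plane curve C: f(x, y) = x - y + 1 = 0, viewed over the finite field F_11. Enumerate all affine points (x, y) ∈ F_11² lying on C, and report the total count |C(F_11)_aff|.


Affine F_11-points: {(0, 1), (1, 2), (2, 3), (3, 4), (4, 5), (5, 6), (6, 7), (7, 8), (8, 9), (9, 10), (10, 0)}; count = 11.

For each of the 121 pairs (x, y) ∈ F_11², evaluate f(x, y) mod 11. Record the zeros.
  x = 0: [0↦1, 1↦0, 2↦10, 3↦9, 4↦8, 5↦7, 6↦6, 7↦5, 8↦4, 9↦3, 10↦2]  zeros at y ∈ {1}
  x = 1: [0↦2, 1↦1, 2↦0, 3↦10, 4↦9, 5↦8, 6↦7, 7↦6, 8↦5, 9↦4, 10↦3]  zeros at y ∈ {2}
  x = 2: [0↦3, 1↦2, 2↦1, 3↦0, 4↦10, 5↦9, 6↦8, 7↦7, 8↦6, 9↦5, 10↦4]  zeros at y ∈ {3}
  x = 3: [0↦4, 1↦3, 2↦2, 3↦1, 4↦0, 5↦10, 6↦9, 7↦8, 8↦7, 9↦6, 10↦5]  zeros at y ∈ {4}
  x = 4: [0↦5, 1↦4, 2↦3, 3↦2, 4↦1, 5↦0, 6↦10, 7↦9, 8↦8, 9↦7, 10↦6]  zeros at y ∈ {5}
  x = 5: [0↦6, 1↦5, 2↦4, 3↦3, 4↦2, 5↦1, 6↦0, 7↦10, 8↦9, 9↦8, 10↦7]  zeros at y ∈ {6}
  x = 6: [0↦7, 1↦6, 2↦5, 3↦4, 4↦3, 5↦2, 6↦1, 7↦0, 8↦10, 9↦9, 10↦8]  zeros at y ∈ {7}
  x = 7: [0↦8, 1↦7, 2↦6, 3↦5, 4↦4, 5↦3, 6↦2, 7↦1, 8↦0, 9↦10, 10↦9]  zeros at y ∈ {8}
  x = 8: [0↦9, 1↦8, 2↦7, 3↦6, 4↦5, 5↦4, 6↦3, 7↦2, 8↦1, 9↦0, 10↦10]  zeros at y ∈ {9}
  x = 9: [0↦10, 1↦9, 2↦8, 3↦7, 4↦6, 5↦5, 6↦4, 7↦3, 8↦2, 9↦1, 10↦0]  zeros at y ∈ {10}
  x = 10: [0↦0, 1↦10, 2↦9, 3↦8, 4↦7, 5↦6, 6↦5, 7↦4, 8↦3, 9↦2, 10↦1]  zeros at y ∈ {0}
Collecting zeros: affine points = {(0, 1), (1, 2), (2, 3), (3, 4), (4, 5), (5, 6), (6, 7), (7, 8), (8, 9), (9, 10), (10, 0)}.
Total count |C(F_11)_aff| = 11.


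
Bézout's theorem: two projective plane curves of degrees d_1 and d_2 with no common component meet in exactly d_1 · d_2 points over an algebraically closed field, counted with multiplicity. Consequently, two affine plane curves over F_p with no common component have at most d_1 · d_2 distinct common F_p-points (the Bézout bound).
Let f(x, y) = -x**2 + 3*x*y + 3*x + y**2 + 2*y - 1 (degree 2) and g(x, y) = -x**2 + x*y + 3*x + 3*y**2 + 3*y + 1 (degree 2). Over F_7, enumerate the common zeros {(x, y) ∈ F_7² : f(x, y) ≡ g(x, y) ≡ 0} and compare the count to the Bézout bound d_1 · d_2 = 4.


Common zeros: {(5, 3)}; count = 1; Bézout bound = 4.

deg(f) = 2, deg(g) = 2, so Bézout bound = 4.
Scan x ∈ F_7. For each x, list the y ∈ F_7 with f(x, y) ≡ 0 and those with g(x, y) ≡ 0 (mod 7); the common zeros in that column are the intersection.
  x = 0: f ≡ 0 at y ∈ {2, 3}; g ≡ 0 at y ∈ {1, 5}; common: ∅.
  x = 1: f ≡ 0 at y ∈ {1}; g ≡ 0 at y ∈ {3, 5}; common: ∅.
  x = 2: f ≡ 0 at y ∈ {2, 4}; g ≡ 0 at y ∈ ∅; common: ∅.
  x = 3: f ≡ 0 at y ∈ ∅; g ≡ 0 at y ∈ ∅; common: ∅.
  x = 4: f ≡ 0 at y ∈ ∅; g ≡ 0 at y ∈ {1, 6}; common: ∅.
  x = 5: f ≡ 0 at y ∈ {1, 3}; g ≡ 0 at y ∈ {3, 6}; common: {3}.
  x = 6: f ≡ 0 at y ∈ {4}; g ≡ 0 at y ∈ ∅; common: ∅.
Collecting: common zeros = {(5, 3)}, so the count is 1.
Comparison with the Bézout bound: 1 ≤ 4 = deg(f)·deg(g), as expected for curves with no common component (the affine F_7-count falls short of the bound because intersections may lie at infinity, over extension fields, or carry multiplicity).


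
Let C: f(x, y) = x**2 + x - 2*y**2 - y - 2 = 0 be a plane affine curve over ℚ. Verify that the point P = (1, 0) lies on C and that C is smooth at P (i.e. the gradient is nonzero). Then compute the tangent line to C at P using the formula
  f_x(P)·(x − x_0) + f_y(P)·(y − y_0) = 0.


Tangent line at P: 3*x - y - 3 = 0.

Step 1: f(1, 0) = 0, so P lies on C.
Step 2: partial derivatives
  f_x(x, y) = 2*x + 1, f_y(x, y) = -4*y - 1.
  f_x(P) = 3, f_y(P) = -1 (gradient nonzero, so P is smooth).
Step 3: tangent line at P: 3·(x − 1) + -1·(y − 0) = 0.
Expanding: 3*x - y - 3 = 0.


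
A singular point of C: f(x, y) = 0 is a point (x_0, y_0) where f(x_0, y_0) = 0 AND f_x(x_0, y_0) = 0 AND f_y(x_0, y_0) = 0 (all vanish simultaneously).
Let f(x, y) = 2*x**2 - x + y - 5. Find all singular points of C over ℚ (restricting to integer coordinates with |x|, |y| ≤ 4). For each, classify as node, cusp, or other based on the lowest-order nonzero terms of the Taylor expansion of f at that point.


No singular points in the scanned grid; C is smooth there.

Compute partial derivatives:
  f_x = 4*x - 1.
  f_y = 1.
f_y = 1 is a nonzero constant, so f_y never vanishes: no point (x, y) can satisfy f = f_x = f_y = 0. In particular no (x, y) ∈ {−4, ..., 4}² is singular; the curve is smooth.


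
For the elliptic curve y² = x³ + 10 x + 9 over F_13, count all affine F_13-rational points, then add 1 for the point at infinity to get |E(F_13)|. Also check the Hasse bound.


Affine points = {(0, 3), (0, 10), (3, 1), (3, 12), (4, 3), (4, 10), (6, 5), (6, 8), (8, 4), (8, 9), (9, 3), (9, 10), (10, 2), (10, 11)}; affine count = 14; |E(F_13)| = 15.

Discriminant check: Δ ∝ 4a³ + 27b² = 4·10³ + 27·9² = 4·1000 + 27·81 ≡ 12 (mod 13). Nonzero ⇒ E is nonsingular.
For each x ∈ F_13, compute rhs = x³ + 10·x + 9 mod 13, then count y ∈ F_13 with y² ≡ rhs.
  x = 0: rhs = 9, matching y values: 3, 10 (2 points).
  x = 1: rhs = 7, matching y values: none (0 points).
  x = 2: rhs = 11, matching y values: none (0 points).
  x = 3: rhs = 1, matching y values: 1, 12 (2 points).
  x = 4: rhs = 9, matching y values: 3, 10 (2 points).
  x = 5: rhs = 2, matching y values: none (0 points).
  x = 6: rhs = 12, matching y values: 5, 8 (2 points).
  x = 7: rhs = 6, matching y values: none (0 points).
  x = 8: rhs = 3, matching y values: 4, 9 (2 points).
  x = 9: rhs = 9, matching y values: 3, 10 (2 points).
  x = 10: rhs = 4, matching y values: 2, 11 (2 points).
  x = 11: rhs = 7, matching y values: none (0 points).
  x = 12: rhs = 11, matching y values: none (0 points).
Total affine count: 14.
Full point count |E(F_13)| = 14 + 1 = 15.
Hasse bound: |15 − (13+1)| = |1| = 1 ≤ 2√13 ≈ 7.2111 ✓.


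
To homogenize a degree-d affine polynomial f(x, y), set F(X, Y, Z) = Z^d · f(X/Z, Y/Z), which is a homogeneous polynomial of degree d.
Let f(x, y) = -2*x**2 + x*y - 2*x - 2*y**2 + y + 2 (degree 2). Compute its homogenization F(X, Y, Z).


F(X, Y, Z) = -2*X**2 + X*Y - 2*X*Z - 2*Y**2 + Y*Z + 2*Z**2

deg(f) = 2.
Substitute x = X/Z, y = Y/Z into f, then multiply by Z^2.
  monomial -2·x^2·y^0 ↦ -2·X^2·Y^0·Z^0.
  monomial 1·x^1·y^1 ↦ 1·X^1·Y^1·Z^0.
  monomial -2·x^1·y^0 ↦ -2·X^1·Y^0·Z^1.
  monomial -2·x^0·y^2 ↦ -2·X^0·Y^2·Z^0.
  monomial 1·x^0·y^1 ↦ 1·X^0·Y^1·Z^1.
  monomial 2·x^0·y^0 ↦ 2·X^0·Y^0·Z^2.
Collecting: F(X, Y, Z) = -2*X**2 + X*Y - 2*X*Z - 2*Y**2 + Y*Z + 2*Z**2.


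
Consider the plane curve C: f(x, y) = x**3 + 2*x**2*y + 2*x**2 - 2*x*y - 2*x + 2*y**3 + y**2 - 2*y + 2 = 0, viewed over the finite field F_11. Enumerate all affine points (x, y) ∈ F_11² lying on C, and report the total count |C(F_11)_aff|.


Affine F_11-points: {(2, 10), (4, 2), (4, 7), (6, 7), (7, 0), (7, 7), (7, 9), (8, 4), (9, 3), (10, 9)}; count = 10.

For each of the 121 pairs (x, y) ∈ F_11², evaluate f(x, y) mod 11. Record the zeros.
  x = 0: [0↦2, 1↦3, 2↦7, 3↦4, 4↦6, 5↦3, 6↦7, 7↦8, 8↦7, 9↦5, 10↦3]  zeros at y ∈ ∅
  x = 1: [0↦3, 1↦4, 2↦8, 3↦5, 4↦7, 5↦4, 6↦8, 7↦9, 8↦8, 9↦6, 10↦4]  zeros at y ∈ ∅
  x = 2: [0↦3, 1↦8, 2↦5, 3↦6, 4↦1, 5↦2, 6↦10, 7↦4, 8↦7, 9↦9, 10↦0]  zeros at y ∈ {10}
  x = 3: [0↦8, 1↦10, 2↦4, 3↦2, 4↦5, 5↦3, 6↦8, 7↦10, 8↦10, 9↦9, 10↦8]  zeros at y ∈ ∅
  x = 4: [0↦2, 1↦5, 2↦0, 3↦10, 4↦3, 5↦2, 6↦8, 7↦0, 8↦1, 9↦1, 10↦1]  zeros at y ∈ {2, 7}
  x = 5: [0↦2, 1↦10, 2↦10, 3↦3, 4↦1, 5↦5, 6↦5, 7↦2, 8↦8, 9↦2, 10↦7]  zeros at y ∈ ∅
  x = 6: [0↦3, 1↦9, 2↦7, 3↦9, 4↦5, 5↦7, 6↦5, 7↦0, 8↦4, 9↦7, 10↦10]  zeros at y ∈ {7}
  x = 7: [0↦0, 1↦8, 2↦8, 3↦1, 4↦10, 5↦3, 6↦3, 7↦0, 8↦6, 9↦0, 10↦5]  zeros at y ∈ {0, 7, 9}
  x = 8: [0↦10, 1↦2, 2↦8, 3↦7, 4↦0, 5↦10, 6↦5, 7↦8, 8↦9, 9↦9, 10↦9]  zeros at y ∈ {4}
  x = 9: [0↦6, 1↦8, 2↦2, 3↦0, 4↦3, 5↦1, 6↦6, 7↦8, 8↦8, 9↦7, 10↦6]  zeros at y ∈ {3}
  x = 10: [0↦5, 1↦10, 2↦7, 3↦8, 4↦3, 5↦4, 6↦1, 7↦6, 8↦9, 9↦0, 10↦2]  zeros at y ∈ {9}
Collecting zeros: affine points = {(2, 10), (4, 2), (4, 7), (6, 7), (7, 0), (7, 7), (7, 9), (8, 4), (9, 3), (10, 9)}.
Total count |C(F_11)_aff| = 10.


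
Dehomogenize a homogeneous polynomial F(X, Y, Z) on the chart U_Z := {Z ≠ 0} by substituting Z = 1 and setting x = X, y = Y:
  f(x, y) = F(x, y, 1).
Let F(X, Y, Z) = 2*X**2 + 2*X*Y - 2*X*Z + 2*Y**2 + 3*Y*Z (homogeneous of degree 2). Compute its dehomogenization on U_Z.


f(x, y) = 2*x**2 + 2*x*y - 2*x + 2*y**2 + 3*y

On U_Z we set Z = 1. Each monomial c·X^i·Y^j·Z^k in F becomes c·x^i·y^j·1^k = c·x^i·y^j.
Substituting Z = 1: F(X, Y, 1) = 2*x**2 + 2*x*y - 2*x + 2*y**2 + 3*y.
Note: deg(f) ≤ deg(F) = 2; strict inequality happens when F is divisible by Z (lost terms).


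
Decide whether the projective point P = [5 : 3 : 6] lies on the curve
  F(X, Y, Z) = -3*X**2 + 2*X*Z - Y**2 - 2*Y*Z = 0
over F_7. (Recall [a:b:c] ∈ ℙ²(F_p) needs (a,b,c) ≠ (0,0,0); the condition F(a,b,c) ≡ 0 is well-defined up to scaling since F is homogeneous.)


F(5,3,6) ≡ 3 (mod 7); P is NOT on the curve.

Evaluate F(5, 3, 6) term-by-term (mod 7).
  -3*X**2 ↦ -3·25·1·1 = -75
  2*X*Z ↦ 2·5·1·6 = 60
  -Y**2 ↦ -1·1·9·1 = -9
  -2*Y*Z ↦ -2·1·3·6 = -36
Sum: F(5, 3, 6) = (-75) + (60) + (-9) + (-36) = -60.
Reducing mod 7: -60 ≡ 3 (mod 7).
Since F(a, b, c) ≡ 3 ≠ 0 (mod 7), P does NOT lie on the curve.


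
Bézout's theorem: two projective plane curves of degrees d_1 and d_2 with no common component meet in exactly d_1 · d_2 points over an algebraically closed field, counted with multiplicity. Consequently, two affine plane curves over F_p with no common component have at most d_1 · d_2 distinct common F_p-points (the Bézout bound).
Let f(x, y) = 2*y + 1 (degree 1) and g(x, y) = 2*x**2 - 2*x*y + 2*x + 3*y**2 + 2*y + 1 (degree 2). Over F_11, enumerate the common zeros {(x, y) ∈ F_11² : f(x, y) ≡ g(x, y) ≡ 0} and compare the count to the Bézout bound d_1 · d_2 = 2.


Common zeros: {(6, 5), (9, 5)}; count = 2; Bézout bound = 2.

deg(f) = 1, deg(g) = 2, so Bézout bound = 2.
Scan x ∈ F_11. For each x, list the y ∈ F_11 with f(x, y) ≡ 0 and those with g(x, y) ≡ 0 (mod 11); the common zeros in that column are the intersection.
  x = 0: f ≡ 0 at y ∈ {5}; g ≡ 0 at y ∈ {6, 8}; common: ∅.
  x = 1: f ≡ 0 at y ∈ {5}; g ≡ 0 at y ∈ ∅; common: ∅.
  x = 2: f ≡ 0 at y ∈ {5}; g ≡ 0 at y ∈ ∅; common: ∅.
  x = 3: f ≡ 0 at y ∈ {5}; g ≡ 0 at y ∈ ∅; common: ∅.
  x = 4: f ≡ 0 at y ∈ {5}; g ≡ 0 at y ∈ ∅; common: ∅.
  x = 5: f ≡ 0 at y ∈ {5}; g ≡ 0 at y ∈ {4, 6}; common: ∅.
  x = 6: f ≡ 0 at y ∈ {5}; g ≡ 0 at y ∈ {2, 5}; common: {5}.
  x = 7: f ≡ 0 at y ∈ {5}; g ≡ 0 at y ∈ {7, 8}; common: ∅.
  x = 8: f ≡ 0 at y ∈ {5}; g ≡ 0 at y ∈ ∅; common: ∅.
  x = 9: f ≡ 0 at y ∈ {5}; g ≡ 0 at y ∈ {4, 5}; common: {5}.
  x = 10: f ≡ 0 at y ∈ {5}; g ≡ 0 at y ∈ {7, 10}; common: ∅.
Collecting: common zeros = {(6, 5), (9, 5)}, so the count is 2.
Comparison with the Bézout bound: 2 ≤ 2 = deg(f)·deg(g), as expected for curves with no common component (the bound is attained).


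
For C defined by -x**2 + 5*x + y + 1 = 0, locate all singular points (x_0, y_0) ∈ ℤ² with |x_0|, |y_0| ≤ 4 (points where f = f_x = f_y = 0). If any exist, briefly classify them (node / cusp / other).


No singular points in the scanned grid; C is smooth there.

Compute partial derivatives:
  f_x = 5 - 2*x.
  f_y = 1.
f_y = 1 is a nonzero constant, so f_y never vanishes: no point (x, y) can satisfy f = f_x = f_y = 0. In particular no (x, y) ∈ {−4, ..., 4}² is singular; the curve is smooth.


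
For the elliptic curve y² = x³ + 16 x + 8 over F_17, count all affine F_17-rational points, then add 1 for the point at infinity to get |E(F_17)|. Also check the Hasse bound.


Affine points = {(0, 5), (0, 12), (1, 5), (1, 12), (3, 7), (3, 10), (4, 0), (5, 3), (5, 14), (7, 2), (7, 15), (8, 6), (8, 11), (11, 6), (11, 11), (13, 4), (13, 13), (14, 1), (14, 16), (15, 6), (15, 11), (16, 5), (16, 12)}; affine count = 23; |E(F_17)| = 24.

Discriminant check: Δ ∝ 4a³ + 27b² = 4·16³ + 27·8² = 4·4096 + 27·64 ≡ 7 (mod 17). Nonzero ⇒ E is nonsingular.
For each x ∈ F_17, compute rhs = x³ + 16·x + 8 mod 17, then count y ∈ F_17 with y² ≡ rhs.
  x = 0: rhs = 8, matching y values: 5, 12 (2 points).
  x = 1: rhs = 8, matching y values: 5, 12 (2 points).
  x = 2: rhs = 14, matching y values: none (0 points).
  x = 3: rhs = 15, matching y values: 7, 10 (2 points).
  x = 4: rhs = 0, matching y values: 0 (1 points).
  x = 5: rhs = 9, matching y values: 3, 14 (2 points).
  x = 6: rhs = 14, matching y values: none (0 points).
  x = 7: rhs = 4, matching y values: 2, 15 (2 points).
  x = 8: rhs = 2, matching y values: 6, 11 (2 points).
  x = 9: rhs = 14, matching y values: none (0 points).
  x = 10: rhs = 12, matching y values: none (0 points).
  x = 11: rhs = 2, matching y values: 6, 11 (2 points).
  x = 12: rhs = 7, matching y values: none (0 points).
  x = 13: rhs = 16, matching y values: 4, 13 (2 points).
  x = 14: rhs = 1, matching y values: 1, 16 (2 points).
  x = 15: rhs = 2, matching y values: 6, 11 (2 points).
  x = 16: rhs = 8, matching y values: 5, 12 (2 points).
Total affine count: 23.
Full point count |E(F_17)| = 23 + 1 = 24.
Hasse bound: |24 − (17+1)| = |6| = 6 ≤ 2√17 ≈ 8.2462 ✓.


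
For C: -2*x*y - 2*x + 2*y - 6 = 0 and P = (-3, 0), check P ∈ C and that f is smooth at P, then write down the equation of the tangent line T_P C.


Tangent line at P: -2*x + 8*y - 6 = 0.

Step 1: f(-3, 0) = 0, so P lies on C.
Step 2: partial derivatives
  f_x(x, y) = -2*y - 2, f_y(x, y) = 2 - 2*x.
  f_x(P) = -2, f_y(P) = 8 (gradient nonzero, so P is smooth).
Step 3: tangent line at P: -2·(x − -3) + 8·(y − 0) = 0.
Expanding: -2*x + 8*y - 6 = 0.


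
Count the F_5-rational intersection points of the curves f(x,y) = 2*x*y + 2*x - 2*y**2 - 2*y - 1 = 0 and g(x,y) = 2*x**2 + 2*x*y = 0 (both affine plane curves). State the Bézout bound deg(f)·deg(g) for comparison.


Common zeros: {(0, 1), (0, 3), (3, 2)}; count = 3; Bézout bound = 4.

deg(f) = 2, deg(g) = 2, so Bézout bound = 4.
Scan x ∈ F_5. For each x, list the y ∈ F_5 with f(x, y) ≡ 0 and those with g(x, y) ≡ 0 (mod 5); the common zeros in that column are the intersection.
  x = 0: f ≡ 0 at y ∈ {1, 3}; g ≡ 0 at y ∈ {0, 1, 2, 3, 4}; common: {1, 3}.
  x = 1: f ≡ 0 at y ∈ ∅; g ≡ 0 at y ∈ {4}; common: ∅.
  x = 2: f ≡ 0 at y ∈ ∅; g ≡ 0 at y ∈ {3}; common: ∅.
  x = 3: f ≡ 0 at y ∈ {0, 2}; g ≡ 0 at y ∈ {2}; common: {2}.
  x = 4: f ≡ 0 at y ∈ ∅; g ≡ 0 at y ∈ {1}; common: ∅.
Collecting: common zeros = {(0, 1), (0, 3), (3, 2)}, so the count is 3.
Comparison with the Bézout bound: 3 ≤ 4 = deg(f)·deg(g), as expected for curves with no common component (the affine F_5-count falls short of the bound because intersections may lie at infinity, over extension fields, or carry multiplicity).


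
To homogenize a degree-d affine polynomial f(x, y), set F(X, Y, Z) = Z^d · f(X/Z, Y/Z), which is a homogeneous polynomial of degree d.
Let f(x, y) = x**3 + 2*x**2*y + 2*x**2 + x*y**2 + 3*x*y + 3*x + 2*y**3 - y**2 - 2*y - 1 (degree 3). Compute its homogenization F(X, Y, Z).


F(X, Y, Z) = X**3 + 2*X**2*Y + 2*X**2*Z + X*Y**2 + 3*X*Y*Z + 3*X*Z**2 + 2*Y**3 - Y**2*Z - 2*Y*Z**2 - Z**3

deg(f) = 3.
Substitute x = X/Z, y = Y/Z into f, then multiply by Z^3.
  monomial 1·x^3·y^0 ↦ 1·X^3·Y^0·Z^0.
  monomial 2·x^2·y^1 ↦ 2·X^2·Y^1·Z^0.
  monomial 2·x^2·y^0 ↦ 2·X^2·Y^0·Z^1.
  monomial 1·x^1·y^2 ↦ 1·X^1·Y^2·Z^0.
  monomial 3·x^1·y^1 ↦ 3·X^1·Y^1·Z^1.
  monomial 3·x^1·y^0 ↦ 3·X^1·Y^0·Z^2.
  monomial 2·x^0·y^3 ↦ 2·X^0·Y^3·Z^0.
  monomial -1·x^0·y^2 ↦ -1·X^0·Y^2·Z^1.
  monomial -2·x^0·y^1 ↦ -2·X^0·Y^1·Z^2.
  monomial -1·x^0·y^0 ↦ -1·X^0·Y^0·Z^3.
Collecting: F(X, Y, Z) = X**3 + 2*X**2*Y + 2*X**2*Z + X*Y**2 + 3*X*Y*Z + 3*X*Z**2 + 2*Y**3 - Y**2*Z - 2*Y*Z**2 - Z**3.


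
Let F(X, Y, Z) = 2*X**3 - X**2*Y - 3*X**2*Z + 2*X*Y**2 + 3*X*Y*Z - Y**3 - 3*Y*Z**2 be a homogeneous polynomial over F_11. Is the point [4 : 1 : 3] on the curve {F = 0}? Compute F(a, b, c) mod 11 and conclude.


F(4,1,3) ≡ 6 (mod 11); P is NOT on the curve.

Evaluate F(4, 1, 3) term-by-term (mod 11).
  2*X**3 ↦ 2·64·1·1 = 128
  -X**2*Y ↦ -1·16·1·1 = -16
  -3*X**2*Z ↦ -3·16·1·3 = -144
  2*X*Y**2 ↦ 2·4·1·1 = 8
  3*X*Y*Z ↦ 3·4·1·3 = 36
  -Y**3 ↦ -1·1·1·1 = -1
  -3*Y*Z**2 ↦ -3·1·1·9 = -27
Sum: F(4, 1, 3) = (128) + (-16) + (-144) + (8) + (36) + (-1) + (-27) = -16.
Reducing mod 11: -16 ≡ 6 (mod 11).
Since F(a, b, c) ≡ 6 ≠ 0 (mod 11), P does NOT lie on the curve.


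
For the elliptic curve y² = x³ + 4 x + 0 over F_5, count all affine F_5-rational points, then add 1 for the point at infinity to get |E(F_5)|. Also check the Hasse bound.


Affine points = {(0, 0), (1, 0), (2, 1), (2, 4), (3, 2), (3, 3), (4, 0)}; affine count = 7; |E(F_5)| = 8.

Discriminant check: Δ ∝ 4a³ + 27b² = 4·4³ + 27·0² = 4·64 + 27·0 ≡ 1 (mod 5). Nonzero ⇒ E is nonsingular.
For each x ∈ F_5, compute rhs = x³ + 4·x + 0 mod 5, then count y ∈ F_5 with y² ≡ rhs.
  x = 0: rhs = 0, matching y values: 0 (1 points).
  x = 1: rhs = 0, matching y values: 0 (1 points).
  x = 2: rhs = 1, matching y values: 1, 4 (2 points).
  x = 3: rhs = 4, matching y values: 2, 3 (2 points).
  x = 4: rhs = 0, matching y values: 0 (1 points).
Total affine count: 7.
Full point count |E(F_5)| = 7 + 1 = 8.
Hasse bound: |8 − (5+1)| = |2| = 2 ≤ 2√5 ≈ 4.4721 ✓.


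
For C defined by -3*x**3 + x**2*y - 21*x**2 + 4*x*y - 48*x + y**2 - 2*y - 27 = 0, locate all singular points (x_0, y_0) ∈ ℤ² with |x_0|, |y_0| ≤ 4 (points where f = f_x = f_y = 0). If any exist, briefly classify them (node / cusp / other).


Singular points: {(-2, 3)}; classification: cusp.

Compute partial derivatives:
  f_x = -9*x**2 + 2*x*y - 42*x + 4*y - 48.
  f_y = x**2 + 4*x + 2*y - 2.
Scan x_0 ∈ {−4, ..., 4}. For each x_0, f_y(x_0, y) is a polynomial in y; find its integer roots y ∈ {−4, ..., 4}, then test f_x and f at those candidates.
  x = -4: f_y(-4, y) = 2*y - 2; vanishes at y ∈ {1}. (-4, 1): f_x = -28 ≠ 0.
  x = -3: f_y(-3, y) = 2*y - 5; no integer root y with |y| ≤ 4.
  x = -2: f_y(-2, y) = 2*y - 6; vanishes at y ∈ {3}. (-2, 3): f_x = 0, f = 0 — SINGULAR.
  x = -1: f_y(-1, y) = 2*y - 5; no integer root y with |y| ≤ 4.
  x = 0: f_y(0, y) = 2*y - 2; vanishes at y ∈ {1}. (0, 1): f_x = -44 ≠ 0.
  x = 1: f_y(1, y) = 2*y + 3; no integer root y with |y| ≤ 4.
  x = 2: f_y(2, y) = 2*y + 10; no integer root y with |y| ≤ 4.
  x = 3: f_y(3, y) = 2*y + 19; no integer root y with |y| ≤ 4.
  x = 4: f_y(4, y) = 2*y + 30; no integer root y with |y| ≤ 4.
Only singular point on the grid: (-2, 3).
Classify: substitute x = -2 + u, y = 3 + v and expand: f = -3*u**3 + u**2*v + v**2.
No constant or linear terms (consistent with a singular point). Quadratic part: v**2. Cubic part: -3*u**3 + u**2*v.
The quadratic part v**2 is a perfect square, so there is a single (double) tangent line v = 0, i.e. y = 3. Restricting the cubic part to that line (v = 0) leaves -3*u**3 ≠ 0, so f is not divisible by v and the branch is v² ≈ 3*u**3 to lowest order — this is a cusp.
Classification: cusp.


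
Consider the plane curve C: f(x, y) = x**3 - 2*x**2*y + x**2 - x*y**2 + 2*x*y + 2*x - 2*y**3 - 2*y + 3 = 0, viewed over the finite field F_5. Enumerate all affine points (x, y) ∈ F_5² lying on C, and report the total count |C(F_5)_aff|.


Affine F_5-points: {(1, 4), (2, 4), (3, 0), (4, 4)}; count = 4.

For each of the 25 pairs (x, y) ∈ F_5², evaluate f(x, y) mod 5. Record the zeros.
  x = 0: [0↦3, 1↦4, 2↦3, 3↦3, 4↦2]  zeros at y ∈ ∅
  x = 1: [0↦2, 1↦2, 2↦3, 3↦3, 4↦0]  zeros at y ∈ {4}
  x = 2: [0↦4, 1↦4, 2↦3, 3↦4, 4↦0]  zeros at y ∈ {4}
  x = 3: [0↦0, 1↦1, 2↦4, 3↦2, 4↦3]  zeros at y ∈ {0}
  x = 4: [0↦1, 1↦4, 2↦2, 3↦3, 4↦0]  zeros at y ∈ {4}
Collecting zeros: affine points = {(1, 4), (2, 4), (3, 0), (4, 4)}.
Total count |C(F_5)_aff| = 4.


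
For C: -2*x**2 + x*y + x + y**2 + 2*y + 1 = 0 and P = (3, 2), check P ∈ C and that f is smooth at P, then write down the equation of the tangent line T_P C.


Tangent line at P: -9*x + 9*y + 9 = 0.

Step 1: f(3, 2) = 0, so P lies on C.
Step 2: partial derivatives
  f_x(x, y) = -4*x + y + 1, f_y(x, y) = x + 2*y + 2.
  f_x(P) = -9, f_y(P) = 9 (gradient nonzero, so P is smooth).
Step 3: tangent line at P: -9·(x − 3) + 9·(y − 2) = 0.
Expanding: -9*x + 9*y + 9 = 0.


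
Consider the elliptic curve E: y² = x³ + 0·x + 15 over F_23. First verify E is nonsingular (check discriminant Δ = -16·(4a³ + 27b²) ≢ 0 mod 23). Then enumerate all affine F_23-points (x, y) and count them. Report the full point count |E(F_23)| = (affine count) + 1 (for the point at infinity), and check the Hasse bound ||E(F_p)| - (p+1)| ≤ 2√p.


Affine points = {(1, 4), (1, 19), (2, 0), (5, 5), (5, 18), (6, 1), (6, 22), (7, 6), (7, 17), (9, 10), (9, 13), (10, 7), (10, 16), (11, 9), (11, 14), (12, 8), (12, 15), (13, 2), (13, 21), (15, 3), (15, 20), (17, 11), (17, 12)}; affine count = 23; |E(F_23)| = 24.

Discriminant check: Δ ∝ 4a³ + 27b² = 4·0³ + 27·15² = 4·0 + 27·225 ≡ 3 (mod 23). Nonzero ⇒ E is nonsingular.
For each x ∈ F_23, compute rhs = x³ + 0·x + 15 mod 23, then count y ∈ F_23 with y² ≡ rhs.
  x = 0: rhs = 15, matching y values: none (0 points).
  x = 1: rhs = 16, matching y values: 4, 19 (2 points).
  x = 2: rhs = 0, matching y values: 0 (1 points).
  x = 3: rhs = 19, matching y values: none (0 points).
  x = 4: rhs = 10, matching y values: none (0 points).
  x = 5: rhs = 2, matching y values: 5, 18 (2 points).
  x = 6: rhs = 1, matching y values: 1, 22 (2 points).
  x = 7: rhs = 13, matching y values: 6, 17 (2 points).
  x = 8: rhs = 21, matching y values: none (0 points).
  x = 9: rhs = 8, matching y values: 10, 13 (2 points).
  x = 10: rhs = 3, matching y values: 7, 16 (2 points).
  x = 11: rhs = 12, matching y values: 9, 14 (2 points).
  x = 12: rhs = 18, matching y values: 8, 15 (2 points).
  x = 13: rhs = 4, matching y values: 2, 21 (2 points).
  x = 14: rhs = 22, matching y values: none (0 points).
  x = 15: rhs = 9, matching y values: 3, 20 (2 points).
  x = 16: rhs = 17, matching y values: none (0 points).
  x = 17: rhs = 6, matching y values: 11, 12 (2 points).
  x = 18: rhs = 5, matching y values: none (0 points).
  x = 19: rhs = 20, matching y values: none (0 points).
  x = 20: rhs = 11, matching y values: none (0 points).
  x = 21: rhs = 7, matching y values: none (0 points).
  x = 22: rhs = 14, matching y values: none (0 points).
Total affine count: 23.
Full point count |E(F_23)| = 23 + 1 = 24.
Hasse bound: |24 − (23+1)| = |0| = 0 ≤ 2√23 ≈ 9.5917 ✓.


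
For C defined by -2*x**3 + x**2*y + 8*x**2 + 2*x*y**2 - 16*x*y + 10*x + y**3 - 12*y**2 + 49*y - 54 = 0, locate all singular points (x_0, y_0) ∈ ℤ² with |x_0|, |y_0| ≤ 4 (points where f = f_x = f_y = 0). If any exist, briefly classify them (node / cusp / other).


Singular points: {(2, 3)}; classification: node.

Compute partial derivatives:
  f_x = -6*x**2 + 2*x*y + 16*x + 2*y**2 - 16*y + 10.
  f_y = x**2 + 4*x*y - 16*x + 3*y**2 - 24*y + 49.
Scan x_0 ∈ {−4, ..., 4}. For each x_0, f_y(x_0, y) is a polynomial in y; find its integer roots y ∈ {−4, ..., 4}, then test f_x and f at those candidates.
  x = -4: f_y(-4, y) = 3*y**2 - 40*y + 129; no integer root y with |y| ≤ 4.
  x = -3: f_y(-3, y) = 3*y**2 - 36*y + 106; no integer root y with |y| ≤ 4.
  x = -2: f_y(-2, y) = 3*y**2 - 32*y + 85; no integer root y with |y| ≤ 4.
  x = -1: f_y(-1, y) = 3*y**2 - 28*y + 66; no integer root y with |y| ≤ 4.
  x = 0: f_y(0, y) = 3*y**2 - 24*y + 49; no integer root y with |y| ≤ 4.
  x = 1: f_y(1, y) = 3*y**2 - 20*y + 34; no integer root y with |y| ≤ 4.
  x = 2: f_y(2, y) = 3*y**2 - 16*y + 21; vanishes at y ∈ {3}. (2, 3): f_x = 0, f = 0 — SINGULAR.
  x = 3: f_y(3, y) = 3*y**2 - 12*y + 10; no integer root y with |y| ≤ 4.
  x = 4: f_y(4, y) = 3*y**2 - 8*y + 1; no integer root y with |y| ≤ 4.
Only singular point on the grid: (2, 3).
Classify: substitute x = 2 + u, y = 3 + v and expand: f = -2*u**3 + u**2*v - u**2 + 2*u*v**2 + v**3 + v**2.
No constant or linear terms (consistent with a singular point). Quadratic part: -u**2 + v**2. Cubic part: -2*u**3 + u**2*v + 2*u*v**2 + v**3.
The quadratic part v**2 - u**2 = (v − u)(v + u) splits into two distinct linear factors, so there are two distinct tangent lines y − 3 = ±(x − 2) — this is a node (ordinary double point).
Classification: node.


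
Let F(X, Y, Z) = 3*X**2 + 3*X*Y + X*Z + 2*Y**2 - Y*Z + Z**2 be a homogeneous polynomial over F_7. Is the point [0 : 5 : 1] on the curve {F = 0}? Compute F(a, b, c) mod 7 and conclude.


F(0,5,1) ≡ 4 (mod 7); P is NOT on the curve.

Evaluate F(0, 5, 1) term-by-term (mod 7).
  3*X**2 ↦ 3·0·1·1 = 0
  3*X*Y ↦ 3·0·5·1 = 0
  X*Z ↦ 1·0·1·1 = 0
  2*Y**2 ↦ 2·1·25·1 = 50
  -Y*Z ↦ -1·1·5·1 = -5
  Z**2 ↦ 1·1·1·1 = 1
Sum: F(0, 5, 1) = (0) + (0) + (0) + (50) + (-5) + (1) = 46.
Reducing mod 7: 46 ≡ 4 (mod 7).
Since F(a, b, c) ≡ 4 ≠ 0 (mod 7), P does NOT lie on the curve.


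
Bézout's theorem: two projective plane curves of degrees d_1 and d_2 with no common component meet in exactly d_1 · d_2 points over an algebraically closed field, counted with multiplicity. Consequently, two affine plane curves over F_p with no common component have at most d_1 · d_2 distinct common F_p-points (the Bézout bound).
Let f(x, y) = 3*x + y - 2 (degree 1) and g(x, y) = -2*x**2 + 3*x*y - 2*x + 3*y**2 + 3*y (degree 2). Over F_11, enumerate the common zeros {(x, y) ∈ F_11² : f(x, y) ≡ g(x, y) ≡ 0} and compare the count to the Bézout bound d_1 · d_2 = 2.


Common zeros: {(2, 7), (4, 1)}; count = 2; Bézout bound = 2.

deg(f) = 1, deg(g) = 2, so Bézout bound = 2.
Scan x ∈ F_11. For each x, list the y ∈ F_11 with f(x, y) ≡ 0 and those with g(x, y) ≡ 0 (mod 11); the common zeros in that column are the intersection.
  x = 0: f ≡ 0 at y ∈ {2}; g ≡ 0 at y ∈ {0, 10}; common: ∅.
  x = 1: f ≡ 0 at y ∈ {10}; g ≡ 0 at y ∈ ∅; common: ∅.
  x = 2: f ≡ 0 at y ∈ {7}; g ≡ 0 at y ∈ {1, 7}; common: {7}.
  x = 3: f ≡ 0 at y ∈ {4}; g ≡ 0 at y ∈ {8, 10}; common: ∅.
  x = 4: f ≡ 0 at y ∈ {1}; g ≡ 0 at y ∈ {1, 5}; common: {1}.
  x = 5: f ≡ 0 at y ∈ {9}; g ≡ 0 at y ∈ ∅; common: ∅.
  x = 6: f ≡ 0 at y ∈ {6}; g ≡ 0 at y ∈ ∅; common: ∅.
  x = 7: f ≡ 0 at y ∈ {3}; g ≡ 0 at y ∈ ∅; common: ∅.
  x = 8: f ≡ 0 at y ∈ {0}; g ≡ 0 at y ∈ {5, 8}; common: ∅.
  x = 9: f ≡ 0 at y ∈ {8}; g ≡ 0 at y ∈ ∅; common: ∅.
  x = 10: f ≡ 0 at y ∈ {5}; g ≡ 0 at y ∈ {0}; common: ∅.
Collecting: common zeros = {(2, 7), (4, 1)}, so the count is 2.
Comparison with the Bézout bound: 2 ≤ 2 = deg(f)·deg(g), as expected for curves with no common component (the bound is attained).


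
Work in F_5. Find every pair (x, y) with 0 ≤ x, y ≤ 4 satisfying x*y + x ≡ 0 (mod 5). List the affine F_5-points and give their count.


Affine F_5-points: {(0, 0), (0, 1), (0, 2), (0, 3), (0, 4), (1, 4), (2, 4), (3, 4), (4, 4)}; count = 9.

For each of the 25 pairs (x, y) ∈ F_5², evaluate f(x, y) mod 5. Record the zeros.
  x = 0: [0↦0, 1↦0, 2↦0, 3↦0, 4↦0]  zeros at y ∈ {0, 1, 2, 3, 4}
  x = 1: [0↦1, 1↦2, 2↦3, 3↦4, 4↦0]  zeros at y ∈ {4}
  x = 2: [0↦2, 1↦4, 2↦1, 3↦3, 4↦0]  zeros at y ∈ {4}
  x = 3: [0↦3, 1↦1, 2↦4, 3↦2, 4↦0]  zeros at y ∈ {4}
  x = 4: [0↦4, 1↦3, 2↦2, 3↦1, 4↦0]  zeros at y ∈ {4}
Collecting zeros: affine points = {(0, 0), (0, 1), (0, 2), (0, 3), (0, 4), (1, 4), (2, 4), (3, 4), (4, 4)}.
Total count |C(F_5)_aff| = 9.


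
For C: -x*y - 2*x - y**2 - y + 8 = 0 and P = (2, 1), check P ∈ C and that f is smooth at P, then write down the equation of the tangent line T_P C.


Tangent line at P: -3*x - 5*y + 11 = 0.

Step 1: f(2, 1) = 0, so P lies on C.
Step 2: partial derivatives
  f_x(x, y) = -y - 2, f_y(x, y) = -x - 2*y - 1.
  f_x(P) = -3, f_y(P) = -5 (gradient nonzero, so P is smooth).
Step 3: tangent line at P: -3·(x − 2) + -5·(y − 1) = 0.
Expanding: -3*x - 5*y + 11 = 0.


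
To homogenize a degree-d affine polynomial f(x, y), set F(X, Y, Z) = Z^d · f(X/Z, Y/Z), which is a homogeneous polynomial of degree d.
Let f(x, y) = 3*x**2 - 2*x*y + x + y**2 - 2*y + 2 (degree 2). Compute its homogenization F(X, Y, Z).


F(X, Y, Z) = 3*X**2 - 2*X*Y + X*Z + Y**2 - 2*Y*Z + 2*Z**2

deg(f) = 2.
Substitute x = X/Z, y = Y/Z into f, then multiply by Z^2.
  monomial 3·x^2·y^0 ↦ 3·X^2·Y^0·Z^0.
  monomial -2·x^1·y^1 ↦ -2·X^1·Y^1·Z^0.
  monomial 1·x^1·y^0 ↦ 1·X^1·Y^0·Z^1.
  monomial 1·x^0·y^2 ↦ 1·X^0·Y^2·Z^0.
  monomial -2·x^0·y^1 ↦ -2·X^0·Y^1·Z^1.
  monomial 2·x^0·y^0 ↦ 2·X^0·Y^0·Z^2.
Collecting: F(X, Y, Z) = 3*X**2 - 2*X*Y + X*Z + Y**2 - 2*Y*Z + 2*Z**2.


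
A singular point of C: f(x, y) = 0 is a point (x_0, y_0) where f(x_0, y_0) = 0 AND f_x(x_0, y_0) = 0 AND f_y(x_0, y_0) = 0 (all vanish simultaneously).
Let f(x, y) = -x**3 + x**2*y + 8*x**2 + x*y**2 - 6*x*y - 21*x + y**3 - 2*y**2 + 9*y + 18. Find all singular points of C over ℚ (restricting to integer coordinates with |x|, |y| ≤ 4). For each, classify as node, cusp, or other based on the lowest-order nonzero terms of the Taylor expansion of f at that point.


Singular points: {(3, 0)}; classification: node.

Compute partial derivatives:
  f_x = -3*x**2 + 2*x*y + 16*x + y**2 - 6*y - 21.
  f_y = x**2 + 2*x*y - 6*x + 3*y**2 - 4*y + 9.
Scan x_0 ∈ {−4, ..., 4}. For each x_0, f_y(x_0, y) is a polynomial in y; find its integer roots y ∈ {−4, ..., 4}, then test f_x and f at those candidates.
  x = -4: f_y(-4, y) = 3*y**2 - 12*y + 49; no integer root y with |y| ≤ 4.
  x = -3: f_y(-3, y) = 3*y**2 - 10*y + 36; no integer root y with |y| ≤ 4.
  x = -2: f_y(-2, y) = 3*y**2 - 8*y + 25; no integer root y with |y| ≤ 4.
  x = -1: f_y(-1, y) = 3*y**2 - 6*y + 16; no integer root y with |y| ≤ 4.
  x = 0: f_y(0, y) = 3*y**2 - 4*y + 9; no integer root y with |y| ≤ 4.
  x = 1: f_y(1, y) = 3*y**2 - 2*y + 4; no integer root y with |y| ≤ 4.
  x = 2: f_y(2, y) = 3*y**2 + 1; no integer root y with |y| ≤ 4.
  x = 3: f_y(3, y) = 3*y**2 + 2*y; vanishes at y ∈ {0}. (3, 0): f_x = 0, f = 0 — SINGULAR.
  x = 4: f_y(4, y) = 3*y**2 + 4*y + 1; vanishes at y ∈ {-1}. (4, -1): f_x = -6 ≠ 0.
Only singular point on the grid: (3, 0).
Classify: substitute x = 3 + u, y = 0 + v and expand: f = -u**3 + u**2*v - u**2 + u*v**2 + v**3 + v**2.
No constant or linear terms (consistent with a singular point). Quadratic part: -u**2 + v**2. Cubic part: -u**3 + u**2*v + u*v**2 + v**3.
The quadratic part v**2 - u**2 = (v − u)(v + u) splits into two distinct linear factors, so there are two distinct tangent lines y − 0 = ±(x − 3) — this is a node (ordinary double point).
Classification: node.


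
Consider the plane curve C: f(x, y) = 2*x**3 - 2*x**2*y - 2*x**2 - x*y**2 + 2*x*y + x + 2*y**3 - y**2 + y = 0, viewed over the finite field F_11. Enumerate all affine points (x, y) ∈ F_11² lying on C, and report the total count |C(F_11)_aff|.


Affine F_11-points: {(0, 0), (0, 8), (0, 9), (1, 2), (2, 7), (3, 10), (4, 5), (4, 9), (5, 3), (5, 5), (5, 6), (6, 9), (7, 1), (7, 7), (8, 5), (10, 7)}; count = 16.

For each of the 121 pairs (x, y) ∈ F_11², evaluate f(x, y) mod 11. Record the zeros.
  x = 0: [0↦0, 1↦2, 2↦3, 3↦4, 4↦6, 5↦10, 6↦6, 7↦6, 8↦0, 9↦0, 10↦7]  zeros at y ∈ {0, 8, 9}
  x = 1: [0↦1, 1↦2, 2↦0, 3↦7, 4↦2, 5↦8, 6↦4, 7↦2, 8↦3, 9↦8, 10↦7]  zeros at y ∈ {2}
  x = 2: [0↦10, 1↦6, 2↦8, 3↦6, 4↦1, 5↦5, 6↦8, 7↦0, 8↦4, 9↦10, 10↦8]  zeros at y ∈ {7}
  x = 3: [0↦6, 1↦4, 2↦6, 3↦2, 4↦4, 5↦2, 6↦8, 7↦1, 8↦4, 9↦7, 10↦0]  zeros at y ∈ {10}
  x = 4: [0↦1, 1↦8, 2↦6, 3↦7, 4↦1, 5↦0, 6↦5, 7↦6, 8↦4, 9↦0, 10↦6]  zeros at y ∈ {5, 9}
  x = 5: [0↦7, 1↦8, 2↦9, 3↦0, 4↦4, 5↦0, 6↦0, 7↦5, 8↦5, 9↦1, 10↦5]  zeros at y ∈ {3, 5, 6}
  x = 6: [0↦3, 1↦5, 2↦5, 3↦4, 4↦3, 5↦3, 6↦5, 7↦10, 8↦8, 9↦0, 10↦9]  zeros at y ∈ {9}
  x = 7: [0↦1, 1↦0, 2↦6, 3↦9, 4↦10, 5↦10, 6↦10, 7↦0, 8↦3, 9↦9, 10↦8]  zeros at y ∈ {1, 7}
  x = 8: [0↦2, 1↦5, 2↦2, 3↦5, 4↦4, 5↦0, 6↦5, 7↦9, 8↦2, 9↦7, 10↦3]  zeros at y ∈ {5}
  x = 9: [0↦7, 1↦10, 2↦5, 3↦4, 4↦8, 5↦7, 6↦2, 7↦5, 8↦6, 9↦6, 10↦6]  zeros at y ∈ ∅
  x = 10: [0↦6, 1↦5, 2↦5, 3↦7, 4↦1, 5↦10, 6↦2, 7↦0, 8↦5, 9↦7, 10↦7]  zeros at y ∈ {7}
Collecting zeros: affine points = {(0, 0), (0, 8), (0, 9), (1, 2), (2, 7), (3, 10), (4, 5), (4, 9), (5, 3), (5, 5), (5, 6), (6, 9), (7, 1), (7, 7), (8, 5), (10, 7)}.
Total count |C(F_11)_aff| = 16.


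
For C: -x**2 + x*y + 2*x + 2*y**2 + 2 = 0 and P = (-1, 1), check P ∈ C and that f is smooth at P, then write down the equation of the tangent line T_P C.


Tangent line at P: 5*x + 3*y + 2 = 0.

Step 1: f(-1, 1) = 0, so P lies on C.
Step 2: partial derivatives
  f_x(x, y) = -2*x + y + 2, f_y(x, y) = x + 4*y.
  f_x(P) = 5, f_y(P) = 3 (gradient nonzero, so P is smooth).
Step 3: tangent line at P: 5·(x − -1) + 3·(y − 1) = 0.
Expanding: 5*x + 3*y + 2 = 0.


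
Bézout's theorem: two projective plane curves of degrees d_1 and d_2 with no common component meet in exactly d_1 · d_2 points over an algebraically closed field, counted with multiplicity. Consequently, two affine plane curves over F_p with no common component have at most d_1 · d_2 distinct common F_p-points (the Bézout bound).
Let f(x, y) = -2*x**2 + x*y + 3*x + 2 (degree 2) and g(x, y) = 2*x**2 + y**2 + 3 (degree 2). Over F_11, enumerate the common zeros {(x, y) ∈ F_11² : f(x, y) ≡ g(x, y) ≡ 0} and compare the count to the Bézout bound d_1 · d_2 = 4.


Common zeros: {(2, 0), (8, 10)}; count = 2; Bézout bound = 4.

deg(f) = 2, deg(g) = 2, so Bézout bound = 4.
Scan x ∈ F_11. For each x, list the y ∈ F_11 with f(x, y) ≡ 0 and those with g(x, y) ≡ 0 (mod 11); the common zeros in that column are the intersection.
  x = 0: f ≡ 0 at y ∈ ∅; g ≡ 0 at y ∈ ∅; common: ∅.
  x = 1: f ≡ 0 at y ∈ {8}; g ≡ 0 at y ∈ ∅; common: ∅.
  x = 2: f ≡ 0 at y ∈ {0}; g ≡ 0 at y ∈ {0}; common: {0}.
  x = 3: f ≡ 0 at y ∈ {6}; g ≡ 0 at y ∈ {1, 10}; common: ∅.
  x = 4: f ≡ 0 at y ∈ {10}; g ≡ 0 at y ∈ {3, 8}; common: ∅.
  x = 5: f ≡ 0 at y ∈ {0}; g ≡ 0 at y ∈ ∅; common: ∅.
  x = 6: f ≡ 0 at y ∈ {5}; g ≡ 0 at y ∈ ∅; common: ∅.
  x = 7: f ≡ 0 at y ∈ {6}; g ≡ 0 at y ∈ {3, 8}; common: ∅.
  x = 8: f ≡ 0 at y ∈ {10}; g ≡ 0 at y ∈ {1, 10}; common: {10}.
  x = 9: f ≡ 0 at y ∈ {5}; g ≡ 0 at y ∈ {0}; common: ∅.
  x = 10: f ≡ 0 at y ∈ {8}; g ≡ 0 at y ∈ ∅; common: ∅.
Collecting: common zeros = {(2, 0), (8, 10)}, so the count is 2.
Comparison with the Bézout bound: 2 ≤ 4 = deg(f)·deg(g), as expected for curves with no common component (the affine F_11-count falls short of the bound because intersections may lie at infinity, over extension fields, or carry multiplicity).


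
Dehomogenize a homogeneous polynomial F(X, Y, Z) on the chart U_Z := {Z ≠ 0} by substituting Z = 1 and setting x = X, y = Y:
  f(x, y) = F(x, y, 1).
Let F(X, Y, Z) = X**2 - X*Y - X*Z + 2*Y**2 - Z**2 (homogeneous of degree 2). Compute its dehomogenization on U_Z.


f(x, y) = x**2 - x*y - x + 2*y**2 - 1

On U_Z we set Z = 1. Each monomial c·X^i·Y^j·Z^k in F becomes c·x^i·y^j·1^k = c·x^i·y^j.
Substituting Z = 1: F(X, Y, 1) = x**2 - x*y - x + 2*y**2 - 1.
Note: deg(f) ≤ deg(F) = 2; strict inequality happens when F is divisible by Z (lost terms).


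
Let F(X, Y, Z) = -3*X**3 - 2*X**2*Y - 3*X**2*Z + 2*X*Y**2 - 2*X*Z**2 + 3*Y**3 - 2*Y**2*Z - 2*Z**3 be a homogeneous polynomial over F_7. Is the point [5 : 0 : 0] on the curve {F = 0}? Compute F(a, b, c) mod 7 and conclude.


F(5,0,0) ≡ 3 (mod 7); P is NOT on the curve.

Evaluate F(5, 0, 0) term-by-term (mod 7).
  -3*X**3 ↦ -3·125·1·1 = -375
  -2*X**2*Y ↦ -2·25·0·1 = 0
  -3*X**2*Z ↦ -3·25·1·0 = 0
  2*X*Y**2 ↦ 2·5·0·1 = 0
  -2*X*Z**2 ↦ -2·5·1·0 = 0
  3*Y**3 ↦ 3·1·0·1 = 0
  -2*Y**2*Z ↦ -2·1·0·0 = 0
  -2*Z**3 ↦ -2·1·1·0 = 0
Sum: F(5, 0, 0) = (-375) + (0) + (0) + (0) + (0) + (0) + (0) + (0) = -375.
Reducing mod 7: -375 ≡ 3 (mod 7).
Since F(a, b, c) ≡ 3 ≠ 0 (mod 7), P does NOT lie on the curve.


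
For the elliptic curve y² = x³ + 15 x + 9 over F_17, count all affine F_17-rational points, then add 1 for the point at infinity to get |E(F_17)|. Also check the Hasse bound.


Affine points = {(0, 3), (0, 14), (1, 5), (1, 12), (2, 8), (2, 9), (3, 8), (3, 9), (6, 3), (6, 14), (7, 7), (7, 10), (11, 3), (11, 14), (12, 8), (12, 9), (13, 2), (13, 15)}; affine count = 18; |E(F_17)| = 19.

Discriminant check: Δ ∝ 4a³ + 27b² = 4·15³ + 27·9² = 4·3375 + 27·81 ≡ 13 (mod 17). Nonzero ⇒ E is nonsingular.
For each x ∈ F_17, compute rhs = x³ + 15·x + 9 mod 17, then count y ∈ F_17 with y² ≡ rhs.
  x = 0: rhs = 9, matching y values: 3, 14 (2 points).
  x = 1: rhs = 8, matching y values: 5, 12 (2 points).
  x = 2: rhs = 13, matching y values: 8, 9 (2 points).
  x = 3: rhs = 13, matching y values: 8, 9 (2 points).
  x = 4: rhs = 14, matching y values: none (0 points).
  x = 5: rhs = 5, matching y values: none (0 points).
  x = 6: rhs = 9, matching y values: 3, 14 (2 points).
  x = 7: rhs = 15, matching y values: 7, 10 (2 points).
  x = 8: rhs = 12, matching y values: none (0 points).
  x = 9: rhs = 6, matching y values: none (0 points).
  x = 10: rhs = 3, matching y values: none (0 points).
  x = 11: rhs = 9, matching y values: 3, 14 (2 points).
  x = 12: rhs = 13, matching y values: 8, 9 (2 points).
  x = 13: rhs = 4, matching y values: 2, 15 (2 points).
  x = 14: rhs = 5, matching y values: none (0 points).
  x = 15: rhs = 5, matching y values: none (0 points).
  x = 16: rhs = 10, matching y values: none (0 points).
Total affine count: 18.
Full point count |E(F_17)| = 18 + 1 = 19.
Hasse bound: |19 − (17+1)| = |1| = 1 ≤ 2√17 ≈ 8.2462 ✓.
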